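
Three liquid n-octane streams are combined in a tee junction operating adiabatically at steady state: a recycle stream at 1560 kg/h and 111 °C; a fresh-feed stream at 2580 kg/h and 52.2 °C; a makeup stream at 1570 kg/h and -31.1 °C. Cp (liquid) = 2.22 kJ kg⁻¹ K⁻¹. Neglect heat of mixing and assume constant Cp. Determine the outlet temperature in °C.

No heat crosses the boundary, so H_out = H_in.
T_out = Σ ṁᵢCp,ᵢTᵢ / Σ ṁᵢCp,ᵢ
      = 575000 / 12676 = 45.361 °C

T_out = 45.4 °C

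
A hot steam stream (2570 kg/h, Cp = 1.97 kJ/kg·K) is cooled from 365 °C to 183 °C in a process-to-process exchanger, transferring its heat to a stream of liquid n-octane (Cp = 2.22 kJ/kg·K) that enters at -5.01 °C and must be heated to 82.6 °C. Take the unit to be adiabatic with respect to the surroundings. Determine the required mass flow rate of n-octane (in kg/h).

ṁ_c = 4740 kg/h

Heat released by hot stream: Q = 2570 × 1.97 × (365 − 183) = 921450 kJ/h
Energy balance on cold side (adiabatic exchanger): Q = ṁ_c·Cp_c·(T_c,out − T_c,in)
ṁ_c = 921450 / [2.22 × (82.6 − -5.01)] = 4737.7 kg/h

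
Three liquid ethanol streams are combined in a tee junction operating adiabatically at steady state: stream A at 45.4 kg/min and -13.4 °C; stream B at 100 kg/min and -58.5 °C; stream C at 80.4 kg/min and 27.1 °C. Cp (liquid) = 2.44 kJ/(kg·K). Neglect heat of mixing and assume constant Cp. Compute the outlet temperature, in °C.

Adiabatic, steady state ⇒ Σ ṁᵢCp,ᵢ(T_out − Tᵢ) = 0
T_out = Σ ṁᵢCp,ᵢTᵢ / Σ ṁᵢCp,ᵢ
      = -10442 / 550.95 = -18.953 °C

T_out = -19.0 °C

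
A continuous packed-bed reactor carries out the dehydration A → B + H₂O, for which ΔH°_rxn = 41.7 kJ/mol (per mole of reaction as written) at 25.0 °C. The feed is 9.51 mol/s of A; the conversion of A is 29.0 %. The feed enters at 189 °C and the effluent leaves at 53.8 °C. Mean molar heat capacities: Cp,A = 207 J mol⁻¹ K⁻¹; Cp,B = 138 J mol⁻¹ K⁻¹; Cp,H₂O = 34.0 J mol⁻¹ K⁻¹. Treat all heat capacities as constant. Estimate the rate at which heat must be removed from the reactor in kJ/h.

Extent of reaction ξ = 0.290 × 9.51 = 2.7579 mol/s
Reaction term: ξ·ΔH°_rxn = 2.7579 × 41.7 = 115 kJ/s
Sensible, feed 189→25 °C: -322.85 kJ/s
Outlet flows (mol/s): A 6.7521, B 2.7579, H₂O 2.7579
Sensible, products 25→53.8 °C: 53.915 kJ/s
Q = ΔH = -153.93 kJ/s = -153.93 kW
Heat removed = 554130 kJ/h

Q_out = 554000 kJ/h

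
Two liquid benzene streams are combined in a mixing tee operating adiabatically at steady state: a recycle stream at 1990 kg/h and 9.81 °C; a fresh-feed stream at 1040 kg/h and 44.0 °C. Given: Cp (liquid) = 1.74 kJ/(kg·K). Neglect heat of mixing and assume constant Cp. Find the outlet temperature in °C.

T_out = 21.5 °C

No heat crosses the boundary, so H_out = H_in.
Σ ṁᵢCp,ᵢTᵢ = 1990×1.74×9.81 + 1040×1.74×44.0 = 113590
Σ ṁᵢCp,ᵢ = 1990×1.74 + 1040×1.74 = 5272.2
T_out = 113590 / 5272.2 = 21.545 °C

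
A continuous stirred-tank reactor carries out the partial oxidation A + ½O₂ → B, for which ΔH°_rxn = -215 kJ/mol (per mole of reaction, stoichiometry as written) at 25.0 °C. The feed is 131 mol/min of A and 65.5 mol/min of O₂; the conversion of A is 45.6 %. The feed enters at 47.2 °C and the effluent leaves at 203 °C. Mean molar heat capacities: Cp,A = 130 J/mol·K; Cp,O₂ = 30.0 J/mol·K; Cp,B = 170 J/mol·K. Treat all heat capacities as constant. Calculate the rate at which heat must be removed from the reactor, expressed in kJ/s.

Extent of reaction ξ = 0.456 × 131 = 59.736 mol/min
Reaction term: ξ·ΔH°_rxn = 59.736 × -215 = -12843 kJ/min
Sensible, feed 47.2→25 °C: -421.69 kJ/min
Outlet flows (mol/min): A 71.264, O₂ 35.632, B 59.736
Sensible, products 25→203 °C: 3646.9 kJ/min
Q = ΔH = -9618 kJ/min = -160.3 kW
Heat removed = 160.3 kJ/s

Q_out = 160 kJ/s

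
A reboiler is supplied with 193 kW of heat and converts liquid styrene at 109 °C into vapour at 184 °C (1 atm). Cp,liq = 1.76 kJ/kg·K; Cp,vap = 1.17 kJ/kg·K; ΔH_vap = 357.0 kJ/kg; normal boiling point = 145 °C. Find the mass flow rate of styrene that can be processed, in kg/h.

Δh = 1.76×(145−109) + 357.0 + 1.17×(184−145) = 465.99 kJ/kg
Q = 193 kW = 193 kJ/s = 694800 kJ/h
ṁ = Q/Δh = 694800 / 465.99 = 1491 kg/h

ṁ = 1490 kg/h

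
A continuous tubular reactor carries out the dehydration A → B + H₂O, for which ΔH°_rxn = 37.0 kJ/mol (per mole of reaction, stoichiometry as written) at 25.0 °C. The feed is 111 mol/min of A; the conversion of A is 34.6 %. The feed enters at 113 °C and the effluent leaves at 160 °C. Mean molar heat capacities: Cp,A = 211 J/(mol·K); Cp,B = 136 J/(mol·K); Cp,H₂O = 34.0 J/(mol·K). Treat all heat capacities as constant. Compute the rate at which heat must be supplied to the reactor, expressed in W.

Q_in = 38500 W

Extent of reaction ξ = 0.346 × 111 = 38.406 mol/min
Reaction term: ξ·ΔH°_rxn = 38.406 × 37.0 = 1421 kJ/min
Sensible, feed 113→25 °C: -2061 kJ/min
Outlet flows (mol/min): A 72.594, B 38.406, H₂O 38.406
Sensible, products 25→160 °C: 2949.3 kJ/min
Q = ΔH = 2309.2 kJ/min = 38.487 kW
Heat supplied = 38487 W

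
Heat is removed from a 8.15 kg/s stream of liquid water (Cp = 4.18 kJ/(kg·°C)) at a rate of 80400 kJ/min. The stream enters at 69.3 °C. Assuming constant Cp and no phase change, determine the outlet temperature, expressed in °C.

T_out = 30.0 °C

Q = 80400 kJ/min = 1340 kJ/s
ΔT = Q/(ṁ·Cp) = 1340/(8.15×4.18) = 39.334 K
T_out = 69.3 − 39.334 = 29.966 °C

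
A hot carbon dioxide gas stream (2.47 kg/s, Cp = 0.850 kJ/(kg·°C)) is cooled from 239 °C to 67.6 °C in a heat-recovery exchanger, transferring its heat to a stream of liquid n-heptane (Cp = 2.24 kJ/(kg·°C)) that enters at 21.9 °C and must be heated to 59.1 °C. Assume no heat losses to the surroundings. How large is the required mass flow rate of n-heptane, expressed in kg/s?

ṁ_c = 4.32 kg/s

Heat released by hot stream: Q = 2.47 × 0.850 × (239 − 67.6) = 359.85 kJ/s
Energy balance on cold side (adiabatic exchanger): Q = ṁ_c·Cp_c·(T_c,out − T_c,in)
ṁ_c = 359.85 / [2.24 × (59.1 − 21.9)] = 4.3185 kg/s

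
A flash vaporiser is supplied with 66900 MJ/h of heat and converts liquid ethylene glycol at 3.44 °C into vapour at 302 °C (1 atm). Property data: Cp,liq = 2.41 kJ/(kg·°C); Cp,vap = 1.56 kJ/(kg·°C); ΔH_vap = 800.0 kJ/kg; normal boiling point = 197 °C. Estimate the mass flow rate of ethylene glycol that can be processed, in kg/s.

Δh = 2.41×(197−3.44) + 800.0 + 1.56×(302−197) = 1430.3 kJ/kg
Q = 66900 MJ/h = 18583 kJ/s = 18583 kJ/s
ṁ = Q/Δh = 18583 / 1430.3 = 12.993 kg/s

ṁ = 13.0 kg/s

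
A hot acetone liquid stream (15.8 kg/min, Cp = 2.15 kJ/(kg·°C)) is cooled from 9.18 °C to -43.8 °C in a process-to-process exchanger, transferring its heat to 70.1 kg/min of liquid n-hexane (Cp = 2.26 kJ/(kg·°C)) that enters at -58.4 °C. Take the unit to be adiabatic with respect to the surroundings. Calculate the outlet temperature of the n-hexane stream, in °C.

T_c,out = -47.0 °C

Heat released by hot stream: Q = 15.8 × 2.15 × (9.18 − -43.8) = 1799.7 kJ/min
Energy balance on cold side (adiabatic exchanger): Q = ṁ_c·Cp_c·(T_c,out − T_c,in)
T_c,out = -58.4 + 1799.7/(70.1 × 2.26) = -47.04 °C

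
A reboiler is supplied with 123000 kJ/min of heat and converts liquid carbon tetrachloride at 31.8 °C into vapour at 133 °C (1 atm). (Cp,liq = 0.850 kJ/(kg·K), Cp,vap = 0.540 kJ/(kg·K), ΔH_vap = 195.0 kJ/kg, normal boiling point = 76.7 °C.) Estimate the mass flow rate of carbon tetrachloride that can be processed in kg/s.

Δh = 0.850×(76.7−31.8) + 195.0 + 0.540×(133−76.7) = 263.57 kJ/kg
Q = 123000 kJ/min = 2050 kJ/s = 2050 kJ/s
ṁ = Q/Δh = 2050 / 263.57 = 7.7779 kg/s

ṁ = 7.78 kg/s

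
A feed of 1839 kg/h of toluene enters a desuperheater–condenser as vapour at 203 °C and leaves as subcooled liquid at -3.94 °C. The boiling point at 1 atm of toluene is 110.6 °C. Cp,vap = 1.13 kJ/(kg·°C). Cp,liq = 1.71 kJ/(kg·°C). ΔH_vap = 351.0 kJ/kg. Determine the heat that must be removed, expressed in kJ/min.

vapour 203→110.6 °C: -104.41 kJ/kg
condensation at 110.6 °C: -351 kJ/kg
liquid 110.6→-3.94 °C: -195.86 kJ/kg
Δh = -104.41 + -351 + -195.86 = -651.28 kJ/kg
Q = ṁ·Δh = 1839 kg/h × -651.28 kJ/kg = -1.1977e+06 kJ/h
|Q| = 332.69 kW = 19962 kJ/min

Q_c = 20000 kJ/min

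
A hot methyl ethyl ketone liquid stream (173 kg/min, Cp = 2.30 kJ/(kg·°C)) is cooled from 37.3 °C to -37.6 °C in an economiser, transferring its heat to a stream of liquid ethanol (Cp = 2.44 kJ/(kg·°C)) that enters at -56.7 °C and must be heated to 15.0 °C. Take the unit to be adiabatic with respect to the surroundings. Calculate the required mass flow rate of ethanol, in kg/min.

Heat released by hot stream: Q = 173 × 2.30 × (37.3 − -37.6) = 29803 kJ/min
Energy balance on cold side (adiabatic exchanger): Q = ṁ_c·Cp_c·(T_c,out − T_c,in)
ṁ_c = 29803 / [2.44 × (15.0 − -56.7)] = 170.35 kg/min

ṁ_c = 170 kg/min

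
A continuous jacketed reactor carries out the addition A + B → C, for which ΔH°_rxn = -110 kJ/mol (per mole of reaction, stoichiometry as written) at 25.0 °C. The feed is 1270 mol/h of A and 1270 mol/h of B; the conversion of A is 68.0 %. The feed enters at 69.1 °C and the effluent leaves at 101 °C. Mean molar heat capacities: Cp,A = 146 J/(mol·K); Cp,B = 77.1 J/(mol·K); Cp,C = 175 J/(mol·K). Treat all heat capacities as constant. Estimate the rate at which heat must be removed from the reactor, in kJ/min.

Extent of reaction ξ = 0.680 × 1270 = 863.6 mol/h
Reaction term: ξ·ΔH°_rxn = 863.6 × -110 = -94996 kJ/h
Sensible, feed 69.1→25 °C: -12495 kJ/h
Outlet flows (mol/h): A 406.4, B 406.4, C 863.6
Sensible, products 25→101 °C: 18377 kJ/h
Q = ΔH = -89115 kJ/h = -24.754 kW
Heat removed = 1485.2 kJ/min

Q_out = 1490 kJ/min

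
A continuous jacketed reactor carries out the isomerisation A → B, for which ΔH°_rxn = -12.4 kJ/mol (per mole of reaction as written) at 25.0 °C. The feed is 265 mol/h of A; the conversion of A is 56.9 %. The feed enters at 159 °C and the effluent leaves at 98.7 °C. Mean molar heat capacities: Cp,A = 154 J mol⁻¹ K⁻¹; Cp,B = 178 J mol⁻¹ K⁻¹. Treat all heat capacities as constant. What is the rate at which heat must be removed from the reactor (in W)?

Q_out = 1130 W

Extent of reaction ξ = 0.569 × 265 = 150.78 mol/h
Reaction term: ξ·ΔH°_rxn = 150.78 × -12.4 = -1869.7 kJ/h
Sensible, feed 159→25 °C: -5468.5 kJ/h
Outlet flows (mol/h): A 114.22, B 150.78
Sensible, products 25→98.7 °C: 3274.4 kJ/h
Q = ΔH = -4063.9 kJ/h = -1.1289 kW
Heat removed = 1128.9 W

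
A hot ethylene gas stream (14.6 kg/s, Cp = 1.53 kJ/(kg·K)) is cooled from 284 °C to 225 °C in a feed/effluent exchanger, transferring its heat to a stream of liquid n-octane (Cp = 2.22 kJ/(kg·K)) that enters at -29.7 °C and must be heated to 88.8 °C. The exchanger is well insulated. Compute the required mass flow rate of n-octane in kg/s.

Heat released by hot stream: Q = 14.6 × 1.53 × (284 − 225) = 1317.9 kJ/s
Energy balance on cold side (adiabatic exchanger): Q = ṁ_c·Cp_c·(T_c,out − T_c,in)
ṁ_c = 1317.9 / [2.22 × (88.8 − -29.7)] = 5.0099 kg/s

ṁ_c = 5.01 kg/s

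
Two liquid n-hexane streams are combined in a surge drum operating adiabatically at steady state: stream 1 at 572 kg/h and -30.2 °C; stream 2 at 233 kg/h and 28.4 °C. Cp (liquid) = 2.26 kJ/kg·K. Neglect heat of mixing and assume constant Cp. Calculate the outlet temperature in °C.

T_out = -13.2 °C

Energy balance with Q = 0: Σ ṁᵢCp,ᵢ(T_out − Tᵢ) = 0
T_out = Σ ṁᵢCp,ᵢTᵢ / Σ ṁᵢCp,ᵢ
      = -24085 / 1819.3 = -13.239 °C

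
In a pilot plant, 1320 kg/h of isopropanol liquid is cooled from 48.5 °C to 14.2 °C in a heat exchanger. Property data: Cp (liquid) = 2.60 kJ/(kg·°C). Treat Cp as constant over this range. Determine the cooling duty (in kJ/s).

Q = ṁ·Cp·ΔT = 1320 × 2.60 × (14.2 − 48.5) = -117720 kJ/h
Converting: 117720 / 3600 s = 32.699 kW

Q_c = 32.7 kJ/s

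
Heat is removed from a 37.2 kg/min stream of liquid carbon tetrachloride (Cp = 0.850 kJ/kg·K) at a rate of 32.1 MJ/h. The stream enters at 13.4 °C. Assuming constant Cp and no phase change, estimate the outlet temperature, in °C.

Q = 32.1 MJ/h = 535 kJ/min
ΔT = Q/(ṁ·Cp) = 535/(37.2×0.850) = 16.92 K
T_out = 13.4 − 16.92 = -3.5197 °C

T_out = -3.52 °C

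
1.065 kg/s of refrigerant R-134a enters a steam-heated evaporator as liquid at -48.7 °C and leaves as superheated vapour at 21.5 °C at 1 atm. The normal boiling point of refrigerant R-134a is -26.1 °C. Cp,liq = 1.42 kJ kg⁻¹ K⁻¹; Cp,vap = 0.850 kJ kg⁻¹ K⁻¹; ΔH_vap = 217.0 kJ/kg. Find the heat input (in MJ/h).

Q = 1110 MJ/h

liquid -48.7→-26.1 °C: 32.092 kJ/kg
vaporisation at -26.1 °C: 217 kJ/kg
vapour -26.1→21.5 °C: 40.46 kJ/kg
Δh = 32.092 + 217 + 40.46 = 289.55 kJ/kg
Q = ṁ·Δh = 1.065 kg/s × 289.55 kJ/kg = 308.37 kJ/s
|Q| = 308.37 kW = 1110.1 MJ/h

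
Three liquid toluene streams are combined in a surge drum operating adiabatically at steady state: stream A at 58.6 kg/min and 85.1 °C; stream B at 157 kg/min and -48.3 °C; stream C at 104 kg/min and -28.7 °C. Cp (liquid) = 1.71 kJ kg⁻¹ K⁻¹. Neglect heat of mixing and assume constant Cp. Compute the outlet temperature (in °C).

T_out = -17.5 °C

No heat crosses the boundary, so H_out = H_in.
T_out = Σ ṁᵢCp,ᵢTᵢ / Σ ṁᵢCp,ᵢ
      = -9543.6 / 546.52 = -17.463 °C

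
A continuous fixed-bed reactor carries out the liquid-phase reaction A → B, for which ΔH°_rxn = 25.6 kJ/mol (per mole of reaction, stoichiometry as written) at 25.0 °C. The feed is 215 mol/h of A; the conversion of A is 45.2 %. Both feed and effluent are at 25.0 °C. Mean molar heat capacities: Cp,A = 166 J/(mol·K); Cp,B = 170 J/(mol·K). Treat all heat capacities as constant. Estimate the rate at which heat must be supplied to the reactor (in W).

Q_in = 691 W

Extent of reaction ξ = 0.452 × 215 = 97.18 mol/h
Reaction term: ξ·ΔH°_rxn = 97.18 × 25.6 = 2487.8 kJ/h
Q = ΔH = 2487.8 kJ/h = 0.69106 kW
Heat supplied = 691.06 W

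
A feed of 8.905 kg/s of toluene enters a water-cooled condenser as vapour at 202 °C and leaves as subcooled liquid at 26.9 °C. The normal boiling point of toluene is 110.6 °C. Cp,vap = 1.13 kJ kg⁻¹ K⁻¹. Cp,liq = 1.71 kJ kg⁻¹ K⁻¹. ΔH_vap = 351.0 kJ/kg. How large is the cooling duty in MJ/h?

vapour 202→110.6 °C: -103.28 kJ/kg
condensation at 110.6 °C: -351 kJ/kg
liquid 110.6→26.9 °C: -143.13 kJ/kg
Δh = -103.28 + -351 + -143.13 = -597.41 kJ/kg
Q = ṁ·Δh = 8.905 kg/s × -597.41 kJ/kg = -5319.9 kJ/s
|Q| = 5319.9 kW = 19152 MJ/h

Q_c = 19200 MJ/h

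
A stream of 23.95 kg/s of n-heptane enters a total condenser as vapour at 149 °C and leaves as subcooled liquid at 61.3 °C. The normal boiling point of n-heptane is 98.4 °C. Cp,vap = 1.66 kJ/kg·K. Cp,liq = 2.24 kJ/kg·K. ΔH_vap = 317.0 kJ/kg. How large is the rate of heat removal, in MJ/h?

Q_c = 41700 MJ/h

vapour 149→98.4 °C: -83.996 kJ/kg
condensation at 98.4 °C: -317 kJ/kg
liquid 98.4→61.3 °C: -83.104 kJ/kg
Δh = -83.996 + -317 + -83.104 = -484.1 kJ/kg
Q = ṁ·Δh = 23.95 kg/s × -484.1 kJ/kg = -11594 kJ/s
|Q| = 11594 kW = 41739 MJ/h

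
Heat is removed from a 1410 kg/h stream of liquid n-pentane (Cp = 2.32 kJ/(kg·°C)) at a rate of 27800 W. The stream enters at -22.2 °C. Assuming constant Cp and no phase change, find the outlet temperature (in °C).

T_out = -52.8 °C

Q = 27800 W = 100080 kJ/h
ΔT = Q/(ṁ·Cp) = 100080/(1410×2.32) = 30.594 K
T_out = -22.2 − 30.594 = -52.794 °C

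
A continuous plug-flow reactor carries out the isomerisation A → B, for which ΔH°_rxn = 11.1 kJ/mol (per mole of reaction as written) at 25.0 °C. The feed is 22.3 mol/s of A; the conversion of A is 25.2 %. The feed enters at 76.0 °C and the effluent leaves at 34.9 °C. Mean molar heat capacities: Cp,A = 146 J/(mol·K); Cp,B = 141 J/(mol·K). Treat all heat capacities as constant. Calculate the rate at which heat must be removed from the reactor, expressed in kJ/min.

Extent of reaction ξ = 0.252 × 22.3 = 5.6196 mol/s
Reaction term: ξ·ΔH°_rxn = 5.6196 × 11.1 = 62.378 kJ/s
Sensible, feed 76.0→25 °C: -166.05 kJ/s
Outlet flows (mol/s): A 16.68, B 5.6196
Sensible, products 25→34.9 °C: 31.954 kJ/s
Q = ΔH = -71.714 kJ/s = -71.714 kW
Heat removed = 4302.8 kJ/min

Q_out = 4300 kJ/min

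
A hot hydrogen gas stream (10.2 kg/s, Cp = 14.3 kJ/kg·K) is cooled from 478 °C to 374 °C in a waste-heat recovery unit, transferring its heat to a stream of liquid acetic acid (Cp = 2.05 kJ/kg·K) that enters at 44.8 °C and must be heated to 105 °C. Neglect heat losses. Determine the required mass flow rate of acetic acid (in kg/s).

ṁ_c = 123 kg/s

Heat released by hot stream: Q = 10.2 × 14.3 × (478 − 374) = 15169 kJ/s
Energy balance on cold side (adiabatic exchanger): Q = ṁ_c·Cp_c·(T_c,out − T_c,in)
ṁ_c = 15169 / [2.05 × (105 − 44.8)] = 122.92 kg/s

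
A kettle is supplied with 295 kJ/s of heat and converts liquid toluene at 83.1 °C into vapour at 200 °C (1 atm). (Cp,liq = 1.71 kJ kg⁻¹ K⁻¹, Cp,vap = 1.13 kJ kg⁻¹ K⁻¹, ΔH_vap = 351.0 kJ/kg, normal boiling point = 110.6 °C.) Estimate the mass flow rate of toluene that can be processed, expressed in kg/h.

Δh = 1.71×(110.6−83.1) + 351.0 + 1.13×(200−110.6) = 499.05 kJ/kg
Q = 295 kJ/s = 295 kJ/s = 1.062e+06 kJ/h
ṁ = Q/Δh = 1.062e+06 / 499.05 = 2128.1 kg/h

ṁ = 2130 kg/h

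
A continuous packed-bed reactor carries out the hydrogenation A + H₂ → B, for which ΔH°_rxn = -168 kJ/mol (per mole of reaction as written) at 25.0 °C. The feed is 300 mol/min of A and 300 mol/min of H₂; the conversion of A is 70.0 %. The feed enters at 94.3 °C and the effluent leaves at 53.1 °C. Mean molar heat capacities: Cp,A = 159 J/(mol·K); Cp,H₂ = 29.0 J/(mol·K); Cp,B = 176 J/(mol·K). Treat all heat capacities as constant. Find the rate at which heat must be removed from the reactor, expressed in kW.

Extent of reaction ξ = 0.700 × 300 = 210 mol/min
Reaction term: ξ·ΔH°_rxn = 210 × -168 = -35280 kJ/min
Sensible, feed 94.3→25 °C: -3908.5 kJ/min
Outlet flows (mol/min): A 90, H₂ 90, B 210
Sensible, products 25→53.1 °C: 1514 kJ/min
Q = ΔH = -37674 kJ/min = -627.91 kW
Heat removed = 627.91 kW

Q_out = 628 kW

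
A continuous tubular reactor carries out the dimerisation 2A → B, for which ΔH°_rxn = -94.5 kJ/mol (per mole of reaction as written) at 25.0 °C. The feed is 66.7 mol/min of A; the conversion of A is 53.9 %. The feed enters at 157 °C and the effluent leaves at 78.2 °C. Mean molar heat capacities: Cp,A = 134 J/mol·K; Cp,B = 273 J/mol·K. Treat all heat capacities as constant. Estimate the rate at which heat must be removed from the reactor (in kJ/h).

Extent of reaction ξ = 0.539 × 66.7 / 2 = 17.976 mol/min
Reaction term: ξ·ΔH°_rxn = 17.976 × -94.5 = -1698.7 kJ/min
Sensible, feed 157→25 °C: -1179.8 kJ/min
Outlet flows (mol/min): A 30.749, B 17.976
Sensible, products 25→78.2 °C: 480.27 kJ/min
Q = ΔH = -2398.2 kJ/min = -39.97 kW
Heat removed = 143890 kJ/h

Q_out = 144000 kJ/h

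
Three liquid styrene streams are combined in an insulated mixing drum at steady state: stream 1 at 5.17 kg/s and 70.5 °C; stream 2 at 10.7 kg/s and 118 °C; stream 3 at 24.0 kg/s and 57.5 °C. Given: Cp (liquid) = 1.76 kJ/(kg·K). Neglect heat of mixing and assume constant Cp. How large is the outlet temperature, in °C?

Energy balance with Q = 0: Σ ṁᵢCp,ᵢ(T_out − Tᵢ) = 0
T_out = Σ ṁᵢCp,ᵢTᵢ / Σ ṁᵢCp,ᵢ
      = 5292.5 / 70.171 = 75.422 °C

T_out = 75.4 °C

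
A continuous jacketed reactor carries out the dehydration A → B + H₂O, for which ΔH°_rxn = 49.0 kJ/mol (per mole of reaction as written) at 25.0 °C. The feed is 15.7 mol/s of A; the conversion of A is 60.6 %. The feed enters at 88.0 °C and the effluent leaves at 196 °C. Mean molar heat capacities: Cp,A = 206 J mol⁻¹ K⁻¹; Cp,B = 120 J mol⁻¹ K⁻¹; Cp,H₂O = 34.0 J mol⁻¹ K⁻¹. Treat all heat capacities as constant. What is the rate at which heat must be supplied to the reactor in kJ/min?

Q_in = 43900 kJ/min

Extent of reaction ξ = 0.606 × 15.7 = 9.5142 mol/s
Reaction term: ξ·ΔH°_rxn = 9.5142 × 49.0 = 466.2 kJ/s
Sensible, feed 88.0→25 °C: -203.75 kJ/s
Outlet flows (mol/s): A 6.1858, B 9.5142, H₂O 9.5142
Sensible, products 25→196 °C: 468.45 kJ/s
Q = ΔH = 730.89 kJ/s = 730.89 kW
Heat supplied = 43853 kJ/min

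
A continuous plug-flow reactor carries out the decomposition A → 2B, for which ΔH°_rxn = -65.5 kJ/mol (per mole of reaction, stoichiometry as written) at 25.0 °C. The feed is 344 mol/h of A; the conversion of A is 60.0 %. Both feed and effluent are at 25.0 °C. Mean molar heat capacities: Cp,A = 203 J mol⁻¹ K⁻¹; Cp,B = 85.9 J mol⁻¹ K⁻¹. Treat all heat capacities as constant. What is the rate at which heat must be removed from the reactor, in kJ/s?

Q_out = 3.76 kJ/s

Extent of reaction ξ = 0.600 × 344 = 206.4 mol/h
Reaction term: ξ·ΔH°_rxn = 206.4 × -65.5 = -13519 kJ/h
Q = ΔH = -13519 kJ/h = -3.7553 kW
Heat removed = 3.7553 kJ/s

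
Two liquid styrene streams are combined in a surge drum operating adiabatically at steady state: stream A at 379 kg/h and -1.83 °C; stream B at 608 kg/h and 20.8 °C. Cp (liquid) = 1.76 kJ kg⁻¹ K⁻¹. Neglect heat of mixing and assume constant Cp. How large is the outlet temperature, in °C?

T_out = 12.1 °C

Adiabatic, steady state ⇒ Σ ṁᵢCp,ᵢ(T_out − Tᵢ) = 0
T_out = Σ ṁᵢCp,ᵢTᵢ / Σ ṁᵢCp,ᵢ
      = 21037 / 1737.1 = 12.11 °C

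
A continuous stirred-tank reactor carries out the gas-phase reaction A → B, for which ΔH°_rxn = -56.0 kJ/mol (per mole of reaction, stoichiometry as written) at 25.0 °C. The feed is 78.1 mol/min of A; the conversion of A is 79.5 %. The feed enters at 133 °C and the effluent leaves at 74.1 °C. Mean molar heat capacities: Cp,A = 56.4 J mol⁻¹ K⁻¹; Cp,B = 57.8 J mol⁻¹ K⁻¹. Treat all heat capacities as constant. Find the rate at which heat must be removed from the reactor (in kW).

Extent of reaction ξ = 0.795 × 78.1 = 62.09 mol/min
Reaction term: ξ·ΔH°_rxn = 62.09 × -56.0 = -3477 kJ/min
Sensible, feed 133→25 °C: -475.72 kJ/min
Outlet flows (mol/min): A 16.01, B 62.09
Sensible, products 25→74.1 °C: 220.55 kJ/min
Q = ΔH = -3732.2 kJ/min = -62.203 kW
Heat removed = 62.203 kW

Q_out = 62.2 kW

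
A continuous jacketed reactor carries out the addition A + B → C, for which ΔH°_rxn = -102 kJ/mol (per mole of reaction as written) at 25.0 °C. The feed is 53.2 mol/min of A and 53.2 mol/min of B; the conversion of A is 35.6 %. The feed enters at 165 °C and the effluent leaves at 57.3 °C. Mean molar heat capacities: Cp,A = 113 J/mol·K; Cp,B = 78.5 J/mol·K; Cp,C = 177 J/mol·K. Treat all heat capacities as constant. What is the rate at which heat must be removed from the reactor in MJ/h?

Extent of reaction ξ = 0.356 × 53.2 = 18.939 mol/min
Reaction term: ξ·ΔH°_rxn = 18.939 × -102 = -1931.8 kJ/min
Sensible, feed 165→25 °C: -1426.3 kJ/min
Outlet flows (mol/min): A 34.261, B 34.261, C 18.939
Sensible, products 25→57.3 °C: 320.2 kJ/min
Q = ΔH = -3037.9 kJ/min = -50.632 kW
Heat removed = 182.27 MJ/h

Q_out = 182 MJ/h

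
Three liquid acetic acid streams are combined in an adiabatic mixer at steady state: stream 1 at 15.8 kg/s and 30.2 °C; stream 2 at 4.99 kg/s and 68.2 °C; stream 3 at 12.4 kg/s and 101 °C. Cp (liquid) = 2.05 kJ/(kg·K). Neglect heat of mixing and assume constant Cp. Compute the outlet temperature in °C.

No heat crosses the boundary, so H_out = H_in.
T_out = Σ ṁᵢCp,ᵢTᵢ / Σ ṁᵢCp,ᵢ
      = 4243.2 / 68.04 = 62.365 °C

T_out = 62.4 °C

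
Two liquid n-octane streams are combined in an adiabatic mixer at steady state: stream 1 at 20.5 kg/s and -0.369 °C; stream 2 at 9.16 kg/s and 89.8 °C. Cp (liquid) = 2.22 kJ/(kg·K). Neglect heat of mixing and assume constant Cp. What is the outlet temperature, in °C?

T_out = 27.5 °C

Energy balance with Q = 0: Σ ṁᵢCp,ᵢ(T_out − Tᵢ) = 0
T_out = Σ ṁᵢCp,ᵢTᵢ / Σ ṁᵢCp,ᵢ
      = 1809.3 / 65.845 = 27.478 °C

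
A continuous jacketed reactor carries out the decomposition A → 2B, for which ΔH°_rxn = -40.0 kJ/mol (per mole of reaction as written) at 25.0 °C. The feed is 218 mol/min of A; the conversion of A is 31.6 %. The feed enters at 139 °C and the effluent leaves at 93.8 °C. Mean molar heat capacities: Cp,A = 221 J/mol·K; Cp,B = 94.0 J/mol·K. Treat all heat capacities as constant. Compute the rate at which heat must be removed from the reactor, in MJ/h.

Q_out = 305 MJ/h

Extent of reaction ξ = 0.316 × 218 = 68.888 mol/min
Reaction term: ξ·ΔH°_rxn = 68.888 × -40.0 = -2755.5 kJ/min
Sensible, feed 139→25 °C: -5492.3 kJ/min
Outlet flows (mol/min): A 149.11, B 137.78
Sensible, products 25→93.8 °C: 3158.2 kJ/min
Q = ΔH = -5089.6 kJ/min = -84.826 kW
Heat removed = 305.37 MJ/h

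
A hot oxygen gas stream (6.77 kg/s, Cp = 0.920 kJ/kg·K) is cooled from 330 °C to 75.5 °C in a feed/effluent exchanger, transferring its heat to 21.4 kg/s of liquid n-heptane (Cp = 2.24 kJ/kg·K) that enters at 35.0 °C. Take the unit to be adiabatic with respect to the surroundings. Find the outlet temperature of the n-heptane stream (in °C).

T_c,out = 68.1 °C

Heat released by hot stream: Q = 6.77 × 0.920 × (330 − 75.5) = 1585.1 kJ/s
Energy balance on cold side (adiabatic exchanger): Q = ṁ_c·Cp_c·(T_c,out − T_c,in)
T_c,out = 35.0 + 1585.1/(21.4 × 2.24) = 68.068 °C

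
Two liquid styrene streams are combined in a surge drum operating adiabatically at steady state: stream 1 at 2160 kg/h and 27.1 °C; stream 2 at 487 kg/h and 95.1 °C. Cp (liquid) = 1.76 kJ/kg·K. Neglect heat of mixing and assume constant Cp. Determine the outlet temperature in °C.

T_out = 39.6 °C

Adiabatic, steady state ⇒ Σ ṁᵢCp,ᵢ(T_out − Tᵢ) = 0
Σ ṁᵢCp,ᵢTᵢ = 2160×1.76×27.1 + 487×1.76×95.1 = 184540
Σ ṁᵢCp,ᵢ = 2160×1.76 + 487×1.76 = 4658.7
T_out = 184540 / 4658.7 = 39.611 °C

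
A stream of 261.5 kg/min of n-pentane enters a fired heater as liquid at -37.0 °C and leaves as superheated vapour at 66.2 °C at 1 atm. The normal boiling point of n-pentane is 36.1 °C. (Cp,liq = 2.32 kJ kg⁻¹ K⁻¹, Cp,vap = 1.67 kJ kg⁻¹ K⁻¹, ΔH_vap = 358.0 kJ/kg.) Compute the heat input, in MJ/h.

Q = 9070 MJ/h

liquid -37.0→36.1 °C: 169.59 kJ/kg
vaporisation at 36.1 °C: 358 kJ/kg
vapour 36.1→66.2 °C: 50.267 kJ/kg
Δh = 169.59 + 358 + 50.267 = 577.86 kJ/kg
Q = ṁ·Δh = 261.5 kg/min × 577.86 kJ/kg = 151110 kJ/min
|Q| = 2518.5 kW = 9066.6 MJ/h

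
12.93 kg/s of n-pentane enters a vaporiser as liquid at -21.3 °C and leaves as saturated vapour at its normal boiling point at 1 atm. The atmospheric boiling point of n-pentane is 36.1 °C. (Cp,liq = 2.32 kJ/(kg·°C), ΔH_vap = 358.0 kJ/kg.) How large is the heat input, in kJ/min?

liquid -21.3→36.1 °C: 133.17 kJ/kg
vaporisation at 36.1 °C: 358 kJ/kg
Δh = 133.17 + 358 = 491.17 kJ/kg
Q = ṁ·Δh = 12.93 kg/s × 491.17 kJ/kg = 6350.8 kJ/s
|Q| = 6350.8 kW = 381050 kJ/min

Q = 381000 kJ/min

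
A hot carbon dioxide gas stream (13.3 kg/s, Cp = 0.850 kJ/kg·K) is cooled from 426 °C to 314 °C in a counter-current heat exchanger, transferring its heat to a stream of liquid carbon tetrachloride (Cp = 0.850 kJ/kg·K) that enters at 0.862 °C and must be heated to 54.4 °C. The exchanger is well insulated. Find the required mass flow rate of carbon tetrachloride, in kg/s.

ṁ_c = 27.8 kg/s

Heat released by hot stream: Q = 13.3 × 0.850 × (426 − 314) = 1266.2 kJ/s
Energy balance on cold side (adiabatic exchanger): Q = ṁ_c·Cp_c·(T_c,out − T_c,in)
ṁ_c = 1266.2 / [0.850 × (54.4 − 0.862)] = 27.823 kg/s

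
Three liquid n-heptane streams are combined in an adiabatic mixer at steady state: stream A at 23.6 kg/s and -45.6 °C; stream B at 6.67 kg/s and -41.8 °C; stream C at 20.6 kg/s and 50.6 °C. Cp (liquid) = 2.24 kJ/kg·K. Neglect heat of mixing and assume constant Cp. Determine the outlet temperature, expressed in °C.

Energy balance with Q = 0: Σ ṁᵢCp,ᵢ(T_out − Tᵢ) = 0
T_out = Σ ṁᵢCp,ᵢTᵢ / Σ ṁᵢCp,ᵢ
      = -700.24 / 113.95 = -6.1452 °C

T_out = -6.15 °C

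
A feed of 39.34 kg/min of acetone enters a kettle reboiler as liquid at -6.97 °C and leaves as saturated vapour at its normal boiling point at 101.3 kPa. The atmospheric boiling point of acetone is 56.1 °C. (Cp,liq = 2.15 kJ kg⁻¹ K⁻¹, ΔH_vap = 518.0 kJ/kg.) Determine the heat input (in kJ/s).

Q = 429 kJ/s

liquid -6.97→56.1 °C: 135.6 kJ/kg
vaporisation at 56.1 °C: 518 kJ/kg
Δh = 135.6 + 518 = 653.6 kJ/kg
Q = ṁ·Δh = 39.34 kg/min × 653.6 kJ/kg = 25713 kJ/min
|Q| = 428.54 kW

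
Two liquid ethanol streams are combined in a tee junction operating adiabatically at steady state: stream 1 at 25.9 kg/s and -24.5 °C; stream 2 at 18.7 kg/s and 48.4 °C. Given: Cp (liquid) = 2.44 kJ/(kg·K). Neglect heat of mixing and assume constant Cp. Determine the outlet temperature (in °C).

T_out = 6.07 °C

No heat crosses the boundary, so H_out = H_in.
T_out = Σ ṁᵢCp,ᵢTᵢ / Σ ṁᵢCp,ᵢ
      = 660.09 / 108.82 = 6.0657 °C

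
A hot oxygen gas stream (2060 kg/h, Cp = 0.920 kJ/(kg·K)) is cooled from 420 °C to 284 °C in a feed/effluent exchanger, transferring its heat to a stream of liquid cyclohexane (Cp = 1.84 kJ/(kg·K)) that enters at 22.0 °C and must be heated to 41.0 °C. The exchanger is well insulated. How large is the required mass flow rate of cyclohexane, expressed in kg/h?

Heat released by hot stream: Q = 2060 × 0.920 × (420 − 284) = 257750 kJ/h
Energy balance on cold side (adiabatic exchanger): Q = ṁ_c·Cp_c·(T_c,out − T_c,in)
ṁ_c = 257750 / [1.84 × (41.0 − 22.0)] = 7372.6 kg/h

ṁ_c = 7370 kg/h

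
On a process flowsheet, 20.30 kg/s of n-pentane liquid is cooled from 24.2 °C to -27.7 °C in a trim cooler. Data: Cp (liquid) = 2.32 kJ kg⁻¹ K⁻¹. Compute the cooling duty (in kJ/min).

Q_c = 147000 kJ/min

Q = ṁ·Cp·ΔT = 20.30 × 2.32 × (-27.7 − 24.2) = -2444.3 kJ/s
Cooling duty = 146660 kJ/min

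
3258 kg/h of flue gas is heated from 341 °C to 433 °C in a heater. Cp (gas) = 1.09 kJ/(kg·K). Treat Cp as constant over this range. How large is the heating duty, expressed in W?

Q = ṁ·Cp·ΔT = 3258 × 1.09 × (433 − 341) = 326710 kJ/h
Converting: 326710 / 3600 s = 90.753 kW
Heating duty = 90753 W

Q = 90800 W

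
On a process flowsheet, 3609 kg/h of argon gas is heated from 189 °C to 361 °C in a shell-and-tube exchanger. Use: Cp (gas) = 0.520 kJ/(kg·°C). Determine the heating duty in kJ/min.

Q = ṁ·Cp·ΔT = 3609 × 0.520 × (361 − 189) = 322790 kJ/h
Converting: 322790 / 3600 s = 89.664 kW
Heating duty = 5379.8 kJ/min

Q = 5380 kJ/min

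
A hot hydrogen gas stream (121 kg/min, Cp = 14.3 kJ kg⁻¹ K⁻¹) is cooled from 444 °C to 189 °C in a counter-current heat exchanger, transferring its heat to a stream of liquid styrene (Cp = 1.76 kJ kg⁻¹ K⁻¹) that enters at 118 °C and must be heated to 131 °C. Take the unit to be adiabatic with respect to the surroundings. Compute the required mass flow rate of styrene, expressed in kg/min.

Heat released by hot stream: Q = 121 × 14.3 × (444 − 189) = 441230 kJ/min
Energy balance on cold side (adiabatic exchanger): Q = ṁ_c·Cp_c·(T_c,out − T_c,in)
ṁ_c = 441230 / [1.76 × (131 − 118)] = 19284 kg/min

ṁ_c = 19300 kg/min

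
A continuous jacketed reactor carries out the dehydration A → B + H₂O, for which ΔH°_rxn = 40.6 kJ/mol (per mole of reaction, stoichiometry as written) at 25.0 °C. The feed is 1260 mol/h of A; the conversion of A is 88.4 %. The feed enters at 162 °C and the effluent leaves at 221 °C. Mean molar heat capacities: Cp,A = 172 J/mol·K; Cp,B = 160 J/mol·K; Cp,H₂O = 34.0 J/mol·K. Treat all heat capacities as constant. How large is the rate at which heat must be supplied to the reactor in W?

Extent of reaction ξ = 0.884 × 1260 = 1113.8 mol/h
Reaction term: ξ·ΔH°_rxn = 1113.8 × 40.6 = 45222 kJ/h
Sensible, feed 162→25 °C: -29691 kJ/h
Outlet flows (mol/h): A 146.16, B 1113.8, H₂O 1113.8
Sensible, products 25→221 °C: 47280 kJ/h
Q = ΔH = 62811 kJ/h = 17.448 kW
Heat supplied = 17448 W

Q_in = 17400 W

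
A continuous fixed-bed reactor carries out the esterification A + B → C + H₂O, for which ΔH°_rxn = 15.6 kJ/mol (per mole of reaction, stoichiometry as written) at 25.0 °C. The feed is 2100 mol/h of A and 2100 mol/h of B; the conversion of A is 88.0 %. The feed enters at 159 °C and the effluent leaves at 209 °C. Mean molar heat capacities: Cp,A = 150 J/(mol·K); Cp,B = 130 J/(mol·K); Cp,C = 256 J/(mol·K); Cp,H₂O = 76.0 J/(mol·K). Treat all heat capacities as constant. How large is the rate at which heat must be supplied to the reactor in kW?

Q_in = 21.1 kW

Extent of reaction ξ = 0.880 × 2100 = 1848 mol/h
Reaction term: ξ·ΔH°_rxn = 1848 × 15.6 = 28829 kJ/h
Sensible, feed 159→25 °C: -78792 kJ/h
Outlet flows (mol/h): A 252, B 252, C 1848, H₂O 1848
Sensible, products 25→209 °C: 125870 kJ/h
Q = ΔH = 75910 kJ/h = 21.086 kW
Heat supplied = 21.086 kW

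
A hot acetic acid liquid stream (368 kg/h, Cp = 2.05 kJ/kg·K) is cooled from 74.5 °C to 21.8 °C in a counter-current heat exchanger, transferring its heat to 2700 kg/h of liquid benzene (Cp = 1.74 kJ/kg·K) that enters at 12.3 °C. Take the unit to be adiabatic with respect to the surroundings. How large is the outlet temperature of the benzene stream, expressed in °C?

T_c,out = 20.8 °C

Heat released by hot stream: Q = 368 × 2.05 × (74.5 − 21.8) = 39757 kJ/h
Energy balance on cold side (adiabatic exchanger): Q = ṁ_c·Cp_c·(T_c,out − T_c,in)
T_c,out = 12.3 + 39757/(2700 × 1.74) = 20.763 °C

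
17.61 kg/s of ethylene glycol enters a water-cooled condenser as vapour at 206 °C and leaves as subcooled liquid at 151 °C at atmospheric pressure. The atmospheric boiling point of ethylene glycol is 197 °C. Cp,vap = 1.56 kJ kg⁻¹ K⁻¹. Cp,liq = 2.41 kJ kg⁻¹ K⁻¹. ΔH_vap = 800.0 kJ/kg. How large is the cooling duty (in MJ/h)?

Q_c = 58600 MJ/h

vapour 206→197 °C: -14.04 kJ/kg
condensation at 197 °C: -800 kJ/kg
liquid 197→151 °C: -110.86 kJ/kg
Δh = -14.04 + -800 + -110.86 = -924.9 kJ/kg
Q = ṁ·Δh = 17.61 kg/s × -924.9 kJ/kg = -16287 kJ/s
|Q| = 16287 kW = 58635 MJ/h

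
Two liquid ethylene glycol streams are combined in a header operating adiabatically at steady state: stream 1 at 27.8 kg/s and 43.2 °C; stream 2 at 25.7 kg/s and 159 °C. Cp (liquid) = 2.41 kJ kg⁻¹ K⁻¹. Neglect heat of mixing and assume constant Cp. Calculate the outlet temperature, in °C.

T_out = 98.8 °C

Adiabatic, steady state ⇒ Σ ṁᵢCp,ᵢ(T_out − Tᵢ) = 0
Σ ṁᵢCp,ᵢTᵢ = 27.8×2.41×43.2 + 25.7×2.41×159 = 12742
Σ ṁᵢCp,ᵢ = 27.8×2.41 + 25.7×2.41 = 128.94
T_out = 12742 / 128.94 = 98.827 °C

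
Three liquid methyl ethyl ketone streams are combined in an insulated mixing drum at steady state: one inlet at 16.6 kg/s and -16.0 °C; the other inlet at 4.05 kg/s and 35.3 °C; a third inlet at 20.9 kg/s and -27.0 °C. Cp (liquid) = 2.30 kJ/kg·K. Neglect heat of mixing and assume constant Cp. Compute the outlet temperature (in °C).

Energy balance with Q = 0: Σ ṁᵢCp,ᵢ(T_out − Tᵢ) = 0
T_out = Σ ṁᵢCp,ᵢTᵢ / Σ ṁᵢCp,ᵢ
      = -1580 / 95.565 = -16.533 °C

T_out = -16.5 °C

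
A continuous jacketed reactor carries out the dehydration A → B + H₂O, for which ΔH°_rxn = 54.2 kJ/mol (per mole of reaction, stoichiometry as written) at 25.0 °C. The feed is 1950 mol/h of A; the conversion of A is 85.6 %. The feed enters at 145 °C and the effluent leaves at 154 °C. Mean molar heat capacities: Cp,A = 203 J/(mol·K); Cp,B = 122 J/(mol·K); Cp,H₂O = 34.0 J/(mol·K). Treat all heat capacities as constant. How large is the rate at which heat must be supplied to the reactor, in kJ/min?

Q_in = 1400 kJ/min

Extent of reaction ξ = 0.856 × 1950 = 1669.2 mol/h
Reaction term: ξ·ΔH°_rxn = 1669.2 × 54.2 = 90471 kJ/h
Sensible, feed 145→25 °C: -47502 kJ/h
Outlet flows (mol/h): A 280.8, B 1669.2, H₂O 1669.2
Sensible, products 25→154 °C: 40944 kJ/h
Q = ΔH = 83913 kJ/h = 23.309 kW
Heat supplied = 1398.5 kJ/min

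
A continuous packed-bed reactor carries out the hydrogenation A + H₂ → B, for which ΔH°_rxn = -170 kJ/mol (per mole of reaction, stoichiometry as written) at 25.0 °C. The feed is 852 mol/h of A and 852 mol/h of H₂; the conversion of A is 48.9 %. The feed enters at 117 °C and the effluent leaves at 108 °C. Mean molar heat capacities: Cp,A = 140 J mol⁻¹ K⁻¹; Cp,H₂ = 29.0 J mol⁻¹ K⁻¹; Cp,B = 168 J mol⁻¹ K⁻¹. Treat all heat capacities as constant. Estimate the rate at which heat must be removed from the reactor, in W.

Q_out = 20000 W

Extent of reaction ξ = 0.489 × 852 = 416.63 mol/h
Reaction term: ξ·ΔH°_rxn = 416.63 × -170 = -70827 kJ/h
Sensible, feed 117→25 °C: -13247 kJ/h
Outlet flows (mol/h): A 435.37, H₂ 435.37, B 416.63
Sensible, products 25→108 °C: 11916 kJ/h
Q = ΔH = -72157 kJ/h = -20.044 kW
Heat removed = 20044 W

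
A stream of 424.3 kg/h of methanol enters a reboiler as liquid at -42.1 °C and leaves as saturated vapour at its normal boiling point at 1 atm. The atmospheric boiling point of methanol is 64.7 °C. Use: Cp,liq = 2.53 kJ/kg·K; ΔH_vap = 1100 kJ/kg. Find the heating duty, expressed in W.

Q = 161000 W

liquid -42.1→64.7 °C: 270.2 kJ/kg
vaporisation at 64.7 °C: 1100 kJ/kg
Δh = 270.2 + 1100 = 1370.2 kJ/kg
Q = ṁ·Δh = 424.3 kg/h × 1370.2 kJ/kg = 581380 kJ/h
|Q| = 161.49 kW = 161490 W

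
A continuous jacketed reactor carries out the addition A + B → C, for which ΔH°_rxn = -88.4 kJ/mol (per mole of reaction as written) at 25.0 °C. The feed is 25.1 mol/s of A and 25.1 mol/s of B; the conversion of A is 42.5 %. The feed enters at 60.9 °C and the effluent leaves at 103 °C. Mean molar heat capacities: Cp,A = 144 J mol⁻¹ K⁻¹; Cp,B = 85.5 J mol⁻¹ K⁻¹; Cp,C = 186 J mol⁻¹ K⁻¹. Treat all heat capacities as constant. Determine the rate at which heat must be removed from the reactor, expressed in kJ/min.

Q_out = 44200 kJ/min

Extent of reaction ξ = 0.425 × 25.1 = 10.668 mol/s
Reaction term: ξ·ΔH°_rxn = 10.668 × -88.4 = -943.01 kJ/s
Sensible, feed 60.9→25 °C: -206.8 kJ/s
Outlet flows (mol/s): A 14.433, B 14.433, C 10.668
Sensible, products 25→103 °C: 413.12 kJ/s
Q = ΔH = -736.69 kJ/s = -736.69 kW
Heat removed = 44201 kJ/min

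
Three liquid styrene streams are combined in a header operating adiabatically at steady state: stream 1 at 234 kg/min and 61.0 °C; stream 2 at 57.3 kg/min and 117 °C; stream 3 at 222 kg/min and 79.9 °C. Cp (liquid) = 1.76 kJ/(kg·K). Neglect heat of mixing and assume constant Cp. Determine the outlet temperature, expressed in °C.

T_out = 75.4 °C

Adiabatic, steady state ⇒ Σ ṁᵢCp,ᵢ(T_out − Tᵢ) = 0
Σ ṁᵢCp,ᵢTᵢ = 234×1.76×61.0 + 57.3×1.76×117 + 222×1.76×79.9 = 68140
Σ ṁᵢCp,ᵢ = 234×1.76 + 57.3×1.76 + 222×1.76 = 903.41
T_out = 68140 / 903.41 = 75.425 °C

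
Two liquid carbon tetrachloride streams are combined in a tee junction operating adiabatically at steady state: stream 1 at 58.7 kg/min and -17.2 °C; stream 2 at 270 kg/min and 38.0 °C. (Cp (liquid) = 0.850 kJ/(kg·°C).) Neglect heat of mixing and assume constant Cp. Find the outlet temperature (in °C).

Energy balance with Q = 0: Σ ṁᵢCp,ᵢ(T_out − Tᵢ) = 0
T_out = Σ ṁᵢCp,ᵢTᵢ / Σ ṁᵢCp,ᵢ
      = 7862.8 / 279.39 = 28.142 °C

T_out = 28.1 °C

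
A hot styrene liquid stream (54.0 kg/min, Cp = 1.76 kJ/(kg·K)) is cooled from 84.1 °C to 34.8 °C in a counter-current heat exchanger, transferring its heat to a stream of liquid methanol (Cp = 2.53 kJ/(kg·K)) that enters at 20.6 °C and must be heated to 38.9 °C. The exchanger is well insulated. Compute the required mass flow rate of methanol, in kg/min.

ṁ_c = 101 kg/min

Heat released by hot stream: Q = 54.0 × 1.76 × (84.1 − 34.8) = 4685.5 kJ/min
Energy balance on cold side (adiabatic exchanger): Q = ṁ_c·Cp_c·(T_c,out − T_c,in)
ṁ_c = 4685.5 / [2.53 × (38.9 − 20.6)] = 101.2 kg/min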